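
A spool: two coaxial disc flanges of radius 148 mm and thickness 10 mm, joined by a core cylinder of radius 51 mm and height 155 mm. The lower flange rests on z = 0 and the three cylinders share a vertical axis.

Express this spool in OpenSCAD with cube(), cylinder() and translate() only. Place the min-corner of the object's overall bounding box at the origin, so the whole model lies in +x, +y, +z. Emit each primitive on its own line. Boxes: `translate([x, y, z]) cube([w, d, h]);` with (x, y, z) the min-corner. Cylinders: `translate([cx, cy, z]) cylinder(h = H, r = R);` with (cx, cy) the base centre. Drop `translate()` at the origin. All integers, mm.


translate([148, 148, 0]) cylinder(h = 10, r = 148);
translate([148, 148, 10]) cylinder(h = 155, r = 51);
translate([148, 148, 165]) cylinder(h = 10, r = 148);


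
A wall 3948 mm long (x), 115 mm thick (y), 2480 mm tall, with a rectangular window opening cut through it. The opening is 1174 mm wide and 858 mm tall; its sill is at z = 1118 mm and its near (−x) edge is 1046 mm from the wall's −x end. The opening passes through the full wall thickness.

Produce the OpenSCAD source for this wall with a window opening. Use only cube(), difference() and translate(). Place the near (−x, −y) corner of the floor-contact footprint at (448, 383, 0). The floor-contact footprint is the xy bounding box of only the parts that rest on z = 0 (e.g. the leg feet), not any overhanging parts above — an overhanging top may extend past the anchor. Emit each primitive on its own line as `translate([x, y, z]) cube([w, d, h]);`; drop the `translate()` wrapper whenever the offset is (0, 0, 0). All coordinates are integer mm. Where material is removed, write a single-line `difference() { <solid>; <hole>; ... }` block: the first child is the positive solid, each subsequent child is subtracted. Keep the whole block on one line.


difference() { translate([448, 383, 0]) cube([3948, 115, 2480]); translate([1494, 383, 1118]) cube([1174, 115, 858]); }


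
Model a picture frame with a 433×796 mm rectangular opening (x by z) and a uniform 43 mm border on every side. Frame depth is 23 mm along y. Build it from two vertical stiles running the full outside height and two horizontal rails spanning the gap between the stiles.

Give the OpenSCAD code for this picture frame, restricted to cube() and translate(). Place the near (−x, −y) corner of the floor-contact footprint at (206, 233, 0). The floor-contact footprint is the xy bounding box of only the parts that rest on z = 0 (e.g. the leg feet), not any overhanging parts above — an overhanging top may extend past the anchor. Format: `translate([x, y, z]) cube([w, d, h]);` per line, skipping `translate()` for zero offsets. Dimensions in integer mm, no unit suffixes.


translate([206, 233, 0]) cube([43, 23, 882]);
translate([682, 233, 0]) cube([43, 23, 882]);
translate([249, 233, 0]) cube([433, 23, 43]);
translate([249, 233, 839]) cube([433, 23, 43]);


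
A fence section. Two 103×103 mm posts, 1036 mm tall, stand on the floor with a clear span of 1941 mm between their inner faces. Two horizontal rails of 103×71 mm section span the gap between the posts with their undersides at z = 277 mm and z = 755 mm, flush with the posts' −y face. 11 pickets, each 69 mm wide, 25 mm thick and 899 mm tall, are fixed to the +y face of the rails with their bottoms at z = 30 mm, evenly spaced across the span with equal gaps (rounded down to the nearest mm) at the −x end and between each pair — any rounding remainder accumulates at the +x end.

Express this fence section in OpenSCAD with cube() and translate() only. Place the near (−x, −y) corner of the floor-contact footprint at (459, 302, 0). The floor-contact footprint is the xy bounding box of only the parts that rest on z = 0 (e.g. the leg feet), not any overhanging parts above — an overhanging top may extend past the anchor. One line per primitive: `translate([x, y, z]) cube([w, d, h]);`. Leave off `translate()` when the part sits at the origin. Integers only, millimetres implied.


translate([459, 302, 0]) cube([103, 103, 1036]);
translate([2503, 302, 0]) cube([103, 103, 1036]);
translate([562, 302, 277]) cube([1941, 103, 71]);
translate([562, 302, 755]) cube([1941, 103, 71]);
translate([660, 405, 30]) cube([69, 25, 899]);
translate([827, 405, 30]) cube([69, 25, 899]);
translate([994, 405, 30]) cube([69, 25, 899]);
translate([1161, 405, 30]) cube([69, 25, 899]);
translate([1328, 405, 30]) cube([69, 25, 899]);
translate([1495, 405, 30]) cube([69, 25, 899]);
translate([1662, 405, 30]) cube([69, 25, 899]);
translate([1829, 405, 30]) cube([69, 25, 899]);
translate([1996, 405, 30]) cube([69, 25, 899]);
translate([2163, 405, 30]) cube([69, 25, 899]);
translate([2330, 405, 30]) cube([69, 25, 899]);


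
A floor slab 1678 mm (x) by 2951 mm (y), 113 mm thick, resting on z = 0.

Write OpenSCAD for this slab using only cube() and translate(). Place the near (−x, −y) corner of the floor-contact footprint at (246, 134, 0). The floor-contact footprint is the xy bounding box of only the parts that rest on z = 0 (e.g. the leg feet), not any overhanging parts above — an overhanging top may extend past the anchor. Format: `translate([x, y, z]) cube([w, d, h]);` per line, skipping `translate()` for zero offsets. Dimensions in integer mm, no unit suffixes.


translate([246, 134, 0]) cube([1678, 2951, 113]);


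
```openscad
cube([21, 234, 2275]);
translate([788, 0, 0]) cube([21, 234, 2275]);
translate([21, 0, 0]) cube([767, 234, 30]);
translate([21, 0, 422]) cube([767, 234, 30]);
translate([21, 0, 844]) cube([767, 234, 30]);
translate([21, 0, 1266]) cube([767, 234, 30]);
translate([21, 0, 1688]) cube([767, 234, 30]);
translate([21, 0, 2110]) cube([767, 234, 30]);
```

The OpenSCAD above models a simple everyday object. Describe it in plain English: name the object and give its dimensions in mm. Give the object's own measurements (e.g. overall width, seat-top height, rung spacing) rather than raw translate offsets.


An open bookshelf. Two side panels, each 21 mm thick, 234 mm deep and 2275 mm tall, stand 809 mm apart (outside-to-outside). Between them sit 6 shelves, each 30 mm thick and 234 mm deep, spanning the full gap between the sides. The bottom shelf rests on the floor (its underside at z = 0) and the clear gap between one shelf's top and the next shelf's underside is 392 mm.


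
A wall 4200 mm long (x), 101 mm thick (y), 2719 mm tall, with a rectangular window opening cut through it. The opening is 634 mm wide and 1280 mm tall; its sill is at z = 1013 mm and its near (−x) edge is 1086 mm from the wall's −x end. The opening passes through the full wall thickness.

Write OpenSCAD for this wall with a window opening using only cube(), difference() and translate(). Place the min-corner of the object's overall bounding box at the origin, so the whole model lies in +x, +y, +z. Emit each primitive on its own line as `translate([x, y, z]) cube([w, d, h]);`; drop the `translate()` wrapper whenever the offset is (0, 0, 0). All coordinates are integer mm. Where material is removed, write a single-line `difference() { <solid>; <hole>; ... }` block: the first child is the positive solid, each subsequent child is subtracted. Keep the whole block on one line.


difference() { cube([4200, 101, 2719]); translate([1086, 0, 1013]) cube([634, 101, 1280]); }


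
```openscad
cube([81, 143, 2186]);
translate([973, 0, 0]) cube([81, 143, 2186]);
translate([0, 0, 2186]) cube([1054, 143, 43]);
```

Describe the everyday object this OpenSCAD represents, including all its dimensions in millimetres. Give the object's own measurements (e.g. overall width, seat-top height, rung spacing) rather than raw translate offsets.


A door frame. The clear opening is 892 mm wide and 2186 mm high. Two 81 mm wide jambs, 143 mm deep, stand either side of the opening from the floor to the top of the opening. A 43 mm thick head sits across the top of both jambs, spanning the full outside width of the frame.


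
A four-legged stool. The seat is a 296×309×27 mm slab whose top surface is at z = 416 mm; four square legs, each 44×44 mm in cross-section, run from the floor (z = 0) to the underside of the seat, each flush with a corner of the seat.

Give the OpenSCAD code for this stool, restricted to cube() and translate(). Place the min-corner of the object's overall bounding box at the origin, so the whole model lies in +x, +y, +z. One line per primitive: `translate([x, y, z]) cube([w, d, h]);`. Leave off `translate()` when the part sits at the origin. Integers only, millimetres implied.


translate([0, 0, 389]) cube([296, 309, 27]);
cube([44, 44, 389]);
translate([252, 0, 0]) cube([44, 44, 389]);
translate([0, 265, 0]) cube([44, 44, 389]);
translate([252, 265, 0]) cube([44, 44, 389]);


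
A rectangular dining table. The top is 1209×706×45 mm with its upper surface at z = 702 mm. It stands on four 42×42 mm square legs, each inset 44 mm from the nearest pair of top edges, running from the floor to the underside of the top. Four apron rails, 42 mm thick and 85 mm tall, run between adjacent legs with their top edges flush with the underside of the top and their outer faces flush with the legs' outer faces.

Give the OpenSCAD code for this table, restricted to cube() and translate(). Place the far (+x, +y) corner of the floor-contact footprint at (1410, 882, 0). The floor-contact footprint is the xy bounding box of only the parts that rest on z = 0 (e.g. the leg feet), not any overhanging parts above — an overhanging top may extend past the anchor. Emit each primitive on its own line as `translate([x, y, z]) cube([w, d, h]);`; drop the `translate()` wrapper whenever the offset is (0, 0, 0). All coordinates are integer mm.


// leg_h = 702 - 45 = 657
// apron z = 657 - 85 = 572
translate([245, 220, 657]) cube([1209, 706, 45]);
translate([289, 264, 0]) cube([42, 42, 657]);
translate([1368, 264, 0]) cube([42, 42, 657]);
translate([289, 840, 0]) cube([42, 42, 657]);
translate([1368, 840, 0]) cube([42, 42, 657]);
translate([331, 264, 572]) cube([1037, 42, 85]);
translate([331, 840, 572]) cube([1037, 42, 85]);
translate([289, 306, 572]) cube([42, 534, 85]);
translate([1368, 306, 572]) cube([42, 534, 85]);


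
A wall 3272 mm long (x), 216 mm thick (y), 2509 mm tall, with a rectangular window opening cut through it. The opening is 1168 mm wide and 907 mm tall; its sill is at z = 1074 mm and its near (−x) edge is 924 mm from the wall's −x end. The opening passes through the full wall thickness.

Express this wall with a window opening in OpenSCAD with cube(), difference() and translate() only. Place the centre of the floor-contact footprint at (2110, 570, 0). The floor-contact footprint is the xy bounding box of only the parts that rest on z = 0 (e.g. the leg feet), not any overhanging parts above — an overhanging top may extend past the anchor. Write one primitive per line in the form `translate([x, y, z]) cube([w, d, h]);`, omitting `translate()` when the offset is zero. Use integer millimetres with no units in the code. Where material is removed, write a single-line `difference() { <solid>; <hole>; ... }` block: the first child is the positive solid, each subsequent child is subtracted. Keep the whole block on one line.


difference() { translate([474, 462, 0]) cube([3272, 216, 2509]); translate([1398, 462, 1074]) cube([1168, 216, 907]); }


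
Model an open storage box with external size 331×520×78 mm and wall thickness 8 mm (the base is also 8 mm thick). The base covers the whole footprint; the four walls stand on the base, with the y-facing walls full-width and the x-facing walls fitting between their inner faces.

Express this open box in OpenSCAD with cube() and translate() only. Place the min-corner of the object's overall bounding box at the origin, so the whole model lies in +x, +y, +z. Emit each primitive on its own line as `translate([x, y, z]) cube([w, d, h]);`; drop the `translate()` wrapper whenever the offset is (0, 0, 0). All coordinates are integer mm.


cube([331, 520, 8]);
translate([0, 0, 8]) cube([331, 8, 70]);
translate([0, 512, 8]) cube([331, 8, 70]);
translate([0, 8, 8]) cube([8, 504, 70]);
translate([323, 8, 8]) cube([8, 504, 70]);


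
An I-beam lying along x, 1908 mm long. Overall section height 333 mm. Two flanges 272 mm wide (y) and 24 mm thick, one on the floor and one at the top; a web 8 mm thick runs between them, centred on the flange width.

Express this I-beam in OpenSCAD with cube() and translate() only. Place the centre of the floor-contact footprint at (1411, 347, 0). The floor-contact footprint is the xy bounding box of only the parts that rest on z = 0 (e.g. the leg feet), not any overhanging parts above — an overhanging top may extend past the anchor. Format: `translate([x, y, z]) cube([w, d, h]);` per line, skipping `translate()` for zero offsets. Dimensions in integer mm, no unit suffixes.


translate([457, 211, 0]) cube([1908, 272, 24]);
translate([457, 343, 24]) cube([1908, 8, 285]);
translate([457, 211, 309]) cube([1908, 272, 24]);


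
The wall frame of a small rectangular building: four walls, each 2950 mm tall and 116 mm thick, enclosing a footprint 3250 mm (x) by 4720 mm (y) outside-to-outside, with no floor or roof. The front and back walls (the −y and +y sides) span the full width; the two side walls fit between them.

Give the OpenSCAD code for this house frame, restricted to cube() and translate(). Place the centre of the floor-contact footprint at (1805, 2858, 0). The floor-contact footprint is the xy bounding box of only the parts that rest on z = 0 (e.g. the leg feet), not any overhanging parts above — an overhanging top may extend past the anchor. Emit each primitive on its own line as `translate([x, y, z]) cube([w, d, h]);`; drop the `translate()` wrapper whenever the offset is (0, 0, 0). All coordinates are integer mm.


translate([180, 498, 0]) cube([3250, 116, 2950]);
translate([180, 5102, 0]) cube([3250, 116, 2950]);
translate([180, 614, 0]) cube([116, 4488, 2950]);
translate([3314, 614, 0]) cube([116, 4488, 2950]);


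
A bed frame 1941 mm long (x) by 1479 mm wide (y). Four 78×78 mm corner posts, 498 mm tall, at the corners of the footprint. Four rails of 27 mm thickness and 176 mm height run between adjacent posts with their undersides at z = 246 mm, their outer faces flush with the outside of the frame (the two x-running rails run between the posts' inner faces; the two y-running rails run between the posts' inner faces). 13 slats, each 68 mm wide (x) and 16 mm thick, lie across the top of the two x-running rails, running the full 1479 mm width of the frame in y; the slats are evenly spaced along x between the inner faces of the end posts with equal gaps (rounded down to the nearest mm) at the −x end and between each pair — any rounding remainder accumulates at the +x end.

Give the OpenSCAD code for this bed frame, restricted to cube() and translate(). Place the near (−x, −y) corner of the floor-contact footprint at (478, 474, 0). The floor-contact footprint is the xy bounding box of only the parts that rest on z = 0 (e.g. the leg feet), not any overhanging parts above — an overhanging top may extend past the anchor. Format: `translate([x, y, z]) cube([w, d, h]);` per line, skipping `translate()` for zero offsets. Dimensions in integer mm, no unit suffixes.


translate([478, 474, 0]) cube([78, 78, 498]);
translate([478, 1875, 0]) cube([78, 78, 498]);
translate([2341, 474, 0]) cube([78, 78, 498]);
translate([2341, 1875, 0]) cube([78, 78, 498]);
translate([556, 474, 246]) cube([1785, 27, 176]);
translate([556, 1926, 246]) cube([1785, 27, 176]);
translate([478, 552, 246]) cube([27, 1323, 176]);
translate([2392, 552, 246]) cube([27, 1323, 176]);
translate([620, 474, 422]) cube([68, 1479, 16]);
translate([752, 474, 422]) cube([68, 1479, 16]);
translate([884, 474, 422]) cube([68, 1479, 16]);
translate([1016, 474, 422]) cube([68, 1479, 16]);
translate([1148, 474, 422]) cube([68, 1479, 16]);
translate([1280, 474, 422]) cube([68, 1479, 16]);
translate([1412, 474, 422]) cube([68, 1479, 16]);
translate([1544, 474, 422]) cube([68, 1479, 16]);
translate([1676, 474, 422]) cube([68, 1479, 16]);
translate([1808, 474, 422]) cube([68, 1479, 16]);
translate([1940, 474, 422]) cube([68, 1479, 16]);
translate([2072, 474, 422]) cube([68, 1479, 16]);
translate([2204, 474, 422]) cube([68, 1479, 16]);


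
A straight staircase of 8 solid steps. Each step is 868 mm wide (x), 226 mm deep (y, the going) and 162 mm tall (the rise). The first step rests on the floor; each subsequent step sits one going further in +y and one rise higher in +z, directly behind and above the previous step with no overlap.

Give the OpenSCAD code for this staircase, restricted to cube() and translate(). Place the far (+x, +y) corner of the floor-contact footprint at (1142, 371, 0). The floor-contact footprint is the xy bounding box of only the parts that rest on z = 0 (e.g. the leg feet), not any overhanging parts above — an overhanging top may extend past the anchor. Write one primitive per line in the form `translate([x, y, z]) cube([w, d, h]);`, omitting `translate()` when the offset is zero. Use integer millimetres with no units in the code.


translate([274, 145, 0]) cube([868, 226, 162]);
translate([274, 371, 162]) cube([868, 226, 162]);
translate([274, 597, 324]) cube([868, 226, 162]);
translate([274, 823, 486]) cube([868, 226, 162]);
translate([274, 1049, 648]) cube([868, 226, 162]);
translate([274, 1275, 810]) cube([868, 226, 162]);
translate([274, 1501, 972]) cube([868, 226, 162]);
translate([274, 1727, 1134]) cube([868, 226, 162]);


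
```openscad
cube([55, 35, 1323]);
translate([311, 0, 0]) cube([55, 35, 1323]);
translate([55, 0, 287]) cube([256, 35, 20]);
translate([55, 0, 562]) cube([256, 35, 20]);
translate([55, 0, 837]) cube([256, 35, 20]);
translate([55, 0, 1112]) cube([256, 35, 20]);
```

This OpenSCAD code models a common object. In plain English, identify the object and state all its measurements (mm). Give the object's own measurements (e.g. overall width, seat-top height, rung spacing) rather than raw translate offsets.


A straight ladder. Two 55×35 mm vertical rails, 1323 mm tall, stand 366 mm apart (outside-to-outside) with their front faces coplanar on the −y side. 4 rungs, each 35 mm deep and 20 mm tall, span between the inner faces of the rails, front faces flush with the rails. The lowest rung's underside is at z = 287 mm and rungs are spaced 275 mm apart (underside to underside).


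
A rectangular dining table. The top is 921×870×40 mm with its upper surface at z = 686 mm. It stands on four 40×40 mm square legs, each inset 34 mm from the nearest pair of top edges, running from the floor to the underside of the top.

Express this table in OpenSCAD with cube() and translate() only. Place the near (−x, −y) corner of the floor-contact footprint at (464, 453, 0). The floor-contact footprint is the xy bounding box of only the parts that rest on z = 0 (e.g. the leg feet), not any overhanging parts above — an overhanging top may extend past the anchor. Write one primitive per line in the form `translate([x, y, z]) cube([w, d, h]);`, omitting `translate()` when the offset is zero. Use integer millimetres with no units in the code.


translate([430, 419, 646]) cube([921, 870, 40]);
translate([464, 453, 0]) cube([40, 40, 646]);
translate([1277, 453, 0]) cube([40, 40, 646]);
translate([464, 1215, 0]) cube([40, 40, 646]);
translate([1277, 1215, 0]) cube([40, 40, 646]);


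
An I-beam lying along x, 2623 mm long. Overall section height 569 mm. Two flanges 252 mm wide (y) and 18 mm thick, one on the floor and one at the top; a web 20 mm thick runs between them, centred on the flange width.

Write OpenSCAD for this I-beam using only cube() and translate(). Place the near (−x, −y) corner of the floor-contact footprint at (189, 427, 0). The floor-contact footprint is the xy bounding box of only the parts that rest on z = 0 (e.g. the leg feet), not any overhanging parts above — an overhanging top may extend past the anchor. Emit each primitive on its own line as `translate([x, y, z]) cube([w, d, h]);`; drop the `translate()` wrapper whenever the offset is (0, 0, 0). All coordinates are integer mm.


translate([189, 427, 0]) cube([2623, 252, 18]);
translate([189, 543, 18]) cube([2623, 20, 533]);
translate([189, 427, 551]) cube([2623, 252, 18]);


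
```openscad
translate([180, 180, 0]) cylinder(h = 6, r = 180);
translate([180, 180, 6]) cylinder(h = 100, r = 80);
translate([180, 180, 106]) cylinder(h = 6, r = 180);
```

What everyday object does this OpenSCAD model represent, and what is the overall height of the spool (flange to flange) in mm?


A spool. The overall height is 112 mm.

Three coaxial cylinders, large–small–large — a spool. Two 6 mm flanges and a 100 mm core give 6 + 100 + 6 = 112 mm.


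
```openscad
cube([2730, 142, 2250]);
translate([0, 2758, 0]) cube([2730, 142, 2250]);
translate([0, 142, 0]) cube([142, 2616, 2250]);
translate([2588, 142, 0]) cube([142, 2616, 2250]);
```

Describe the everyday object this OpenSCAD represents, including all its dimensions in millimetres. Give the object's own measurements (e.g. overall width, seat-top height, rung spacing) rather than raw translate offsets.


The wall frame of a small rectangular building: four walls, each 2250 mm tall and 142 mm thick, enclosing a footprint 2730 mm (x) by 2900 mm (y) outside-to-outside, with no floor or roof. The front and back walls (the −y and +y sides) span the full width; the two side walls fit between them.


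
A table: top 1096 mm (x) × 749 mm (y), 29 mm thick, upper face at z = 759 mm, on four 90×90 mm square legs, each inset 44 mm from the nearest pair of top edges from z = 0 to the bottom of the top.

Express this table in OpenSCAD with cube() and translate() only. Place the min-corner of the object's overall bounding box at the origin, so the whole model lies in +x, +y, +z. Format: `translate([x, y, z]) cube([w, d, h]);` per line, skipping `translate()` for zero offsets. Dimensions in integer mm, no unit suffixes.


translate([0, 0, 730]) cube([1096, 749, 29]);
translate([44, 44, 0]) cube([90, 90, 730]);
translate([962, 44, 0]) cube([90, 90, 730]);
translate([44, 615, 0]) cube([90, 90, 730]);
translate([962, 615, 0]) cube([90, 90, 730]);


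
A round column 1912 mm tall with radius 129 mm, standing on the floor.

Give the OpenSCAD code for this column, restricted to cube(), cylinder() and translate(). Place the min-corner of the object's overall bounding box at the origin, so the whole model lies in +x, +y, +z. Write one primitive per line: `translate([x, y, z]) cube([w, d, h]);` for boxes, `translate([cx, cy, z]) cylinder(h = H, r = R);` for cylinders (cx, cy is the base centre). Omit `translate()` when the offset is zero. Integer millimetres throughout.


translate([129, 129, 0]) cylinder(h = 1912, r = 129);


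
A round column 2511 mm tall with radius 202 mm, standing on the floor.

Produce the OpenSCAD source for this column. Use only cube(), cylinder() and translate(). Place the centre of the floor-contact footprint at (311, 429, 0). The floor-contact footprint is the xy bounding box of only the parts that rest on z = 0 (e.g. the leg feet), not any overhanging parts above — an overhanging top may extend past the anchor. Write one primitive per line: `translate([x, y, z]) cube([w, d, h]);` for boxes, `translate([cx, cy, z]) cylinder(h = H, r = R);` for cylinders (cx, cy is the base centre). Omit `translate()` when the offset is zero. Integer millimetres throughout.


translate([311, 429, 0]) cylinder(h = 2511, r = 202);


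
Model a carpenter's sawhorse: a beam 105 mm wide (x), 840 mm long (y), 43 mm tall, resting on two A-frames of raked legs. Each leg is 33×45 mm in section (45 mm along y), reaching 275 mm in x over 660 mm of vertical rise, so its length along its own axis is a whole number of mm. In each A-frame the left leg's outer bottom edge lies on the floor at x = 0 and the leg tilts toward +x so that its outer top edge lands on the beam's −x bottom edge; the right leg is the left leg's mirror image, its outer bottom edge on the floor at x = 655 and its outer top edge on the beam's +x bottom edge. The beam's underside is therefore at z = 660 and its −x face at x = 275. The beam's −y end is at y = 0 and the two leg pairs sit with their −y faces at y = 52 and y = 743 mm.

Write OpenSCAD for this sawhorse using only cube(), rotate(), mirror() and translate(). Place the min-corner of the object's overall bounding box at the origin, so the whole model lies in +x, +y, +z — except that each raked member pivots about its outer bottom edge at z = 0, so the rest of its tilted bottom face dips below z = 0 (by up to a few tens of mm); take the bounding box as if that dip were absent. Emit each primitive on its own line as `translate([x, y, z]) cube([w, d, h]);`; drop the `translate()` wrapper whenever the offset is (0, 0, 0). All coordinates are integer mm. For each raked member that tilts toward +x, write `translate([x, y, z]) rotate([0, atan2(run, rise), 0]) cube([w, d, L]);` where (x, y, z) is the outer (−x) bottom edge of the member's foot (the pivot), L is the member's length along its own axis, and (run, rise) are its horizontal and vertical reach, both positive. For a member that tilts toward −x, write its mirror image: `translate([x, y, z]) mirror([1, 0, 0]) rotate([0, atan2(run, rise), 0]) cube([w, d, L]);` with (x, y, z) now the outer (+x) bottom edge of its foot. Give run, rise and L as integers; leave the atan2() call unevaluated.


translate([275, 0, 660]) cube([105, 840, 43]);
translate([0, 52, 0]) rotate([0, atan2(275, 660), 0]) cube([33, 45, 715]);
translate([655, 52, 0]) mirror([1, 0, 0]) rotate([0, atan2(275, 660), 0]) cube([33, 45, 715]);
translate([0, 743, 0]) rotate([0, atan2(275, 660), 0]) cube([33, 45, 715]);
translate([655, 743, 0]) mirror([1, 0, 0]) rotate([0, atan2(275, 660), 0]) cube([33, 45, 715]);


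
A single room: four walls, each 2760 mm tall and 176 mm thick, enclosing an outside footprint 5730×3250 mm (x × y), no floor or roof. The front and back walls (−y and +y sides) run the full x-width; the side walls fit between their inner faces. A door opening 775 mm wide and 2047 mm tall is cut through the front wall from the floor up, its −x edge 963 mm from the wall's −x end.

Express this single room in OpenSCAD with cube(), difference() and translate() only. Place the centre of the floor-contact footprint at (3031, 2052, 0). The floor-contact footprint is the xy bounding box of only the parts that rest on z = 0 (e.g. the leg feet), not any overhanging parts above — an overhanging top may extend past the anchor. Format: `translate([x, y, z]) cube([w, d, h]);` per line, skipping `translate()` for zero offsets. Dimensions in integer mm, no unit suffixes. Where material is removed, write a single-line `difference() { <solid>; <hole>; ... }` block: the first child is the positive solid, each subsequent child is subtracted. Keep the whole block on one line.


difference() { translate([166, 427, 0]) cube([5730, 176, 2760]); translate([1129, 427, 0]) cube([775, 176, 2047]); }
translate([166, 3501, 0]) cube([5730, 176, 2760]);
translate([166, 603, 0]) cube([176, 2898, 2760]);
translate([5720, 603, 0]) cube([176, 2898, 2760]);


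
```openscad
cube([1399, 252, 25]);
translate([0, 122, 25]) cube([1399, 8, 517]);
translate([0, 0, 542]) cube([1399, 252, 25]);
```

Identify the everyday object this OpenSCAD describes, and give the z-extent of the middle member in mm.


An I-beam. The web height is 517 mm.

Two wide flanges with a thin centred web — an I-beam. Overall 567 mm minus two 25 mm flanges gives a web of 567 − 2·25 = 517 mm.


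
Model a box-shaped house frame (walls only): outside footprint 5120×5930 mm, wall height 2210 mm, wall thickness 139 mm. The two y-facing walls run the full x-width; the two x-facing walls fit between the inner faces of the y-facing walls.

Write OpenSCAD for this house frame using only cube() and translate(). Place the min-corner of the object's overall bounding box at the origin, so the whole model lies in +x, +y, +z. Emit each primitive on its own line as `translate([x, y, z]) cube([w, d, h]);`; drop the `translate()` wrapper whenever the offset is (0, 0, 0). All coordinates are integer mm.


cube([5120, 139, 2210]);
translate([0, 5791, 0]) cube([5120, 139, 2210]);
translate([0, 139, 0]) cube([139, 5652, 2210]);
translate([4981, 139, 0]) cube([139, 5652, 2210]);


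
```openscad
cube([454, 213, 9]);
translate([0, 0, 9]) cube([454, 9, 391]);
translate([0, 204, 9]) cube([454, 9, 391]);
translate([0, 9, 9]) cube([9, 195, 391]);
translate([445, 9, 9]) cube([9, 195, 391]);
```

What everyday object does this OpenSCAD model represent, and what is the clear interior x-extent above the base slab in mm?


An open box. The internal width is 436 mm.

A 454×213 base slab with four walls standing on it — an open box. The base is 454 mm wide and the walls are 9 mm thick, so the internal width is 454 − 2 × 9 = 436 mm.


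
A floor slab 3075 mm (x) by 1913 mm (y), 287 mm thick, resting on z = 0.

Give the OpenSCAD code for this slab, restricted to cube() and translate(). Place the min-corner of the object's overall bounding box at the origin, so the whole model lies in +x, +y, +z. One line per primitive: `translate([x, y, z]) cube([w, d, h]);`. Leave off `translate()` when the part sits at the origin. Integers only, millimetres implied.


cube([3075, 1913, 287]);


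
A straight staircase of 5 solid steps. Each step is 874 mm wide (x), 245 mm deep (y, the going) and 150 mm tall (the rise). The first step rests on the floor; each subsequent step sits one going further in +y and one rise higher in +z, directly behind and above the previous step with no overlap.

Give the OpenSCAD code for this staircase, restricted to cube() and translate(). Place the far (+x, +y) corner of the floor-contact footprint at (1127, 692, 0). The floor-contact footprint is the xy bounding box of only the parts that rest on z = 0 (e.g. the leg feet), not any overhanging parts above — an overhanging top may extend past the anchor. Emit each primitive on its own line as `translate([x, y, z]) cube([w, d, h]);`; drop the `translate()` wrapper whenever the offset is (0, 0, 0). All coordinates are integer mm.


translate([253, 447, 0]) cube([874, 245, 150]);
translate([253, 692, 150]) cube([874, 245, 150]);
translate([253, 937, 300]) cube([874, 245, 150]);
translate([253, 1182, 450]) cube([874, 245, 150]);
translate([253, 1427, 600]) cube([874, 245, 150]);


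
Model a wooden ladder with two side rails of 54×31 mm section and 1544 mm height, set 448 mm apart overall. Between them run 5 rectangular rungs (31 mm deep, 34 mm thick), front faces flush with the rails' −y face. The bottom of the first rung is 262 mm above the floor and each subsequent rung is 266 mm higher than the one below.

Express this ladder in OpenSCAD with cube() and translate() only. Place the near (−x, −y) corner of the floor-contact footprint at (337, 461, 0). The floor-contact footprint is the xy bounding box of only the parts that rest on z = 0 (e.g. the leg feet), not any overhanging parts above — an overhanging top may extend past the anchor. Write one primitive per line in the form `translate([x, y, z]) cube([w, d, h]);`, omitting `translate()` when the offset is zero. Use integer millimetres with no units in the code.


// rung span = 448 - 2*54 = 340
// rung[k] z = 262 + k*266
translate([337, 461, 0]) cube([54, 31, 1544]);
translate([731, 461, 0]) cube([54, 31, 1544]);
translate([391, 461, 262]) cube([340, 31, 34]);
translate([391, 461, 528]) cube([340, 31, 34]);
translate([391, 461, 794]) cube([340, 31, 34]);
translate([391, 461, 1060]) cube([340, 31, 34]);
translate([391, 461, 1326]) cube([340, 31, 34]);


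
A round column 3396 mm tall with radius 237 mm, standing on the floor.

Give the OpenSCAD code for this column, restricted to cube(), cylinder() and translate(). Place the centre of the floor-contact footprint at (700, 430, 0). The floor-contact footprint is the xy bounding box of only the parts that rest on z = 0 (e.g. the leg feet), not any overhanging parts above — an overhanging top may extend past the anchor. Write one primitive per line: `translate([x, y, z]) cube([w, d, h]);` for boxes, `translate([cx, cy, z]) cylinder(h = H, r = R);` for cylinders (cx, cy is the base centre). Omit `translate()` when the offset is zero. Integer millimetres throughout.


translate([700, 430, 0]) cylinder(h = 3396, r = 237);


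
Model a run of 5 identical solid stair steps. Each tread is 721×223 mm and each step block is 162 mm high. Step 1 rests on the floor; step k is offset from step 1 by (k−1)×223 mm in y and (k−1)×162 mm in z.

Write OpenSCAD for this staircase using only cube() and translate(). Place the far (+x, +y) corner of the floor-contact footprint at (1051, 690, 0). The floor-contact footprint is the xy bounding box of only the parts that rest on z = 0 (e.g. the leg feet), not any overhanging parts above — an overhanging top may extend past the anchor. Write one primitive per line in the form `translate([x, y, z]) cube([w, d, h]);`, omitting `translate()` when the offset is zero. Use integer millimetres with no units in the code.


translate([330, 467, 0]) cube([721, 223, 162]);
translate([330, 690, 162]) cube([721, 223, 162]);
translate([330, 913, 324]) cube([721, 223, 162]);
translate([330, 1136, 486]) cube([721, 223, 162]);
translate([330, 1359, 648]) cube([721, 223, 162]);


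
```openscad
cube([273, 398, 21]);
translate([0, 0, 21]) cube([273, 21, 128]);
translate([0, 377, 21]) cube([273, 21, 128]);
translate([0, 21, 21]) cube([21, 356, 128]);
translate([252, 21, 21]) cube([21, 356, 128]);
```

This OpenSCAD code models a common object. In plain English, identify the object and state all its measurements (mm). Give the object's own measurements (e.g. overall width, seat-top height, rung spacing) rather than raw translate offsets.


An open-topped rectangular box: outside dimensions 273×398×149 mm, with a uniform wall and base thickness of 21 mm. The base is a full 273×398 slab on the floor; four walls sit on top of the base. The front and back walls (the −y and +y sides) span the full width; the two side walls fit between them.


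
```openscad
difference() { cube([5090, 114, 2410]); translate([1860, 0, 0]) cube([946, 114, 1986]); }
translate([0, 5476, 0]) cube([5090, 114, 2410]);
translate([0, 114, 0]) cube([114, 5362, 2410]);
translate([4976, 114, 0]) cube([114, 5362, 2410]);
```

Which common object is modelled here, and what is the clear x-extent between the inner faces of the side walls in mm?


A single room. The interior width is 4862 mm.

Four walls enclosing a rectangle with a door in the front wall — a room. Outside width 5090 minus two 114 mm walls gives 4862 mm.


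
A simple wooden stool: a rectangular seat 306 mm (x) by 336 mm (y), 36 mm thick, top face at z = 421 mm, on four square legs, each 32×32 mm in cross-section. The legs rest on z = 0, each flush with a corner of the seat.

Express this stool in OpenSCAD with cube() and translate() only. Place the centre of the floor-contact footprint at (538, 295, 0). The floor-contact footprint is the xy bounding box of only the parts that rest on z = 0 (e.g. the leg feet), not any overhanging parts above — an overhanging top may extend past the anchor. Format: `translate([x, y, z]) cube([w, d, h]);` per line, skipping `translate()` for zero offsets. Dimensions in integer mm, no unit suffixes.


translate([385, 127, 385]) cube([306, 336, 36]);
translate([385, 127, 0]) cube([32, 32, 385]);
translate([659, 127, 0]) cube([32, 32, 385]);
translate([385, 431, 0]) cube([32, 32, 385]);
translate([659, 431, 0]) cube([32, 32, 385]);


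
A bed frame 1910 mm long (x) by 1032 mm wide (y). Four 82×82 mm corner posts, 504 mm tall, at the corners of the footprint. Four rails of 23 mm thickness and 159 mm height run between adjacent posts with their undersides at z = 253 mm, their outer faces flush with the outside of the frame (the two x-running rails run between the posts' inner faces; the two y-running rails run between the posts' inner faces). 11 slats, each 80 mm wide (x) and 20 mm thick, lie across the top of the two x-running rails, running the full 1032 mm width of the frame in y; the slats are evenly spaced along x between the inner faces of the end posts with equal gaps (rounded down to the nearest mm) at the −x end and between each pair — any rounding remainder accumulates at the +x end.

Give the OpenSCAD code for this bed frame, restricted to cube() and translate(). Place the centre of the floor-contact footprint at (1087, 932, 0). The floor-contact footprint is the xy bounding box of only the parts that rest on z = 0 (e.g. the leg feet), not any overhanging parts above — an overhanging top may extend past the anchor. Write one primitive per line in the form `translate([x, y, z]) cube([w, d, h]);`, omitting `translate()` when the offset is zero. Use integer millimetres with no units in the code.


translate([132, 416, 0]) cube([82, 82, 504]);
translate([132, 1366, 0]) cube([82, 82, 504]);
translate([1960, 416, 0]) cube([82, 82, 504]);
translate([1960, 1366, 0]) cube([82, 82, 504]);
translate([214, 416, 253]) cube([1746, 23, 159]);
translate([214, 1425, 253]) cube([1746, 23, 159]);
translate([132, 498, 253]) cube([23, 868, 159]);
translate([2019, 498, 253]) cube([23, 868, 159]);
translate([286, 416, 412]) cube([80, 1032, 20]);
translate([438, 416, 412]) cube([80, 1032, 20]);
translate([590, 416, 412]) cube([80, 1032, 20]);
translate([742, 416, 412]) cube([80, 1032, 20]);
translate([894, 416, 412]) cube([80, 1032, 20]);
translate([1046, 416, 412]) cube([80, 1032, 20]);
translate([1198, 416, 412]) cube([80, 1032, 20]);
translate([1350, 416, 412]) cube([80, 1032, 20]);
translate([1502, 416, 412]) cube([80, 1032, 20]);
translate([1654, 416, 412]) cube([80, 1032, 20]);
translate([1806, 416, 412]) cube([80, 1032, 20]);


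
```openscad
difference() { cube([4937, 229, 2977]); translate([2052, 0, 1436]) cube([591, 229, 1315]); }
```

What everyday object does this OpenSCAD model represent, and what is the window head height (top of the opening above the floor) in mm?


A wall with a window opening. The window head height is 2751 mm.

A wall with a rectangular opening subtracted — a window. Sill at z = 1436, opening 1315 mm tall, so the head is at 1436 + 1315 = 2751 mm.


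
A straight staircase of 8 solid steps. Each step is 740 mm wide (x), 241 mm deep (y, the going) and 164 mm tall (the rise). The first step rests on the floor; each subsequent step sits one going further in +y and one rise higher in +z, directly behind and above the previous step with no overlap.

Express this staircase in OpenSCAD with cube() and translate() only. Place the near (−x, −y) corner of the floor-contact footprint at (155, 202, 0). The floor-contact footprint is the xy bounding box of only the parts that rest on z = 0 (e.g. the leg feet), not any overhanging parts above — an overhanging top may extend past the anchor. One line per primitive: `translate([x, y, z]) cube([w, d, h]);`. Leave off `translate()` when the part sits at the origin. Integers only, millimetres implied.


translate([155, 202, 0]) cube([740, 241, 164]);
translate([155, 443, 164]) cube([740, 241, 164]);
translate([155, 684, 328]) cube([740, 241, 164]);
translate([155, 925, 492]) cube([740, 241, 164]);
translate([155, 1166, 656]) cube([740, 241, 164]);
translate([155, 1407, 820]) cube([740, 241, 164]);
translate([155, 1648, 984]) cube([740, 241, 164]);
translate([155, 1889, 1148]) cube([740, 241, 164]);


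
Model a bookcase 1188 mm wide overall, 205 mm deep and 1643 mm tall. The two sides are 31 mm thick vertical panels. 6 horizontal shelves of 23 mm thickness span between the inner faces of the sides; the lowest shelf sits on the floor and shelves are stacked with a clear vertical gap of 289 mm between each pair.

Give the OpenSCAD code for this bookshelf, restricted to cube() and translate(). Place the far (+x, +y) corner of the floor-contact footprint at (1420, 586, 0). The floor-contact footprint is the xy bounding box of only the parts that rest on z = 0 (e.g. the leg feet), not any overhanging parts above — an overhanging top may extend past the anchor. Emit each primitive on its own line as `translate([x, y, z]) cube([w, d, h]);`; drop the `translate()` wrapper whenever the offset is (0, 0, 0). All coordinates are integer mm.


translate([232, 381, 0]) cube([31, 205, 1643]);
translate([1389, 381, 0]) cube([31, 205, 1643]);
translate([263, 381, 0]) cube([1126, 205, 23]);
translate([263, 381, 312]) cube([1126, 205, 23]);
translate([263, 381, 624]) cube([1126, 205, 23]);
translate([263, 381, 936]) cube([1126, 205, 23]);
translate([263, 381, 1248]) cube([1126, 205, 23]);
translate([263, 381, 1560]) cube([1126, 205, 23]);
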